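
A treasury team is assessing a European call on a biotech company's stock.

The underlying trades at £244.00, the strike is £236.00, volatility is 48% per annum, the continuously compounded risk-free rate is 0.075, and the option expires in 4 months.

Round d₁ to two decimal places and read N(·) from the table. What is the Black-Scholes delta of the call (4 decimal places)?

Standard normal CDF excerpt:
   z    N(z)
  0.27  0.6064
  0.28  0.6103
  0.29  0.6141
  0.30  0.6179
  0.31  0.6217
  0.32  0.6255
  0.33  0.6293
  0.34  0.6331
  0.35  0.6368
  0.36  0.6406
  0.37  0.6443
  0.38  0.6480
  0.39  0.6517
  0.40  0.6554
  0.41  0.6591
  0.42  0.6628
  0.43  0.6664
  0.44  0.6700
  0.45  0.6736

0.6368

T = 0.3333;  σ√T = 0.2771
d₁ = [ln(244/236) + (0.075 + ½·0.48²)·0.3333] / (σ√T) = (0.0333 + 0.0634) / 0.2771 = 0.3491 → 0.35
N(d₁) = N(0.35) = 0.6368
Δ_call = N(d₁) = 0.6368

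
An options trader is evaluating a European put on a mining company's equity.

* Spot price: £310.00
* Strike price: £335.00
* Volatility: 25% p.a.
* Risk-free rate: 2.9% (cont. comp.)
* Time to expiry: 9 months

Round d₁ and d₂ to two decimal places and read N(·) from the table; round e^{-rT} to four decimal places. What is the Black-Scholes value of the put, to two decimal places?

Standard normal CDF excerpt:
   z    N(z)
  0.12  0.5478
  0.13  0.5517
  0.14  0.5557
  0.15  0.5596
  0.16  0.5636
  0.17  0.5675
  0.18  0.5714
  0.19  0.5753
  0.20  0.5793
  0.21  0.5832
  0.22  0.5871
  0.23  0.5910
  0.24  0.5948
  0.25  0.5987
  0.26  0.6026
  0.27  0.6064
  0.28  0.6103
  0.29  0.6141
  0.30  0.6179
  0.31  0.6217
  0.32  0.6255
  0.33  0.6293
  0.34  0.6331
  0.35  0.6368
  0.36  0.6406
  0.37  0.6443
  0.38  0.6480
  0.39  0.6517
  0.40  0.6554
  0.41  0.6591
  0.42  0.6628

£37.72

σ√T = 0.25·√0.75 = 0.2165
ln(S/K) + (r + σ²/2)T = ln(310/335) + (0.029 + 0.25²/2)·0.75 = -0.0776 + 0.0452 = -0.0324
d₁ = -0.0324 / 0.2165 = -0.1495 which rounds to -0.15
d₂ = d₁ − σ√T = -0.1495 − 0.2165 = -0.3660 which rounds to -0.37
exp(−rT) = exp(−0.029·0.75) = 0.9785
N(−d₂) = N(0.37) = 0.6443;  N(−d₁) = N(0.15) = 0.5596
P = 335·0.9785·0.6443 − 310·0.5596 = 211.1999 − 173.4760 = 37.7239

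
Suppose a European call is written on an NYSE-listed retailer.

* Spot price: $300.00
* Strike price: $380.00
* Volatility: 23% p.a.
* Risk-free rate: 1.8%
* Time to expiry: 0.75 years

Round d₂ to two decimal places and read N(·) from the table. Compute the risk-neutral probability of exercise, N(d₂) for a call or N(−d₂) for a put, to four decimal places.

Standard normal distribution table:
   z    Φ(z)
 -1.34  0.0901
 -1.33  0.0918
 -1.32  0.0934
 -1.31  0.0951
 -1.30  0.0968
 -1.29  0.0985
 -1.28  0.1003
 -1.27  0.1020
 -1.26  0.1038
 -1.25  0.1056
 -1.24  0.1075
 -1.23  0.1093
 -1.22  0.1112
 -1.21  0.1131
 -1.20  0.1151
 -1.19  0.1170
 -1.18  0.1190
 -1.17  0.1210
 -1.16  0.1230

σ√T = 0.23·√0.75 = 0.1992
d₁ = [ln(300/380) + (0.018 + 0.23²/2)·0.75] / 0.1992 = [-0.2364 + 0.0333] / 0.1992 = -1.0194 → -1.02
d₂ = d₁ − σ√T = -1.0194 − 0.1992 = -1.2186 → -1.22
Risk-neutral Pr[S_T > K] = N(d₂) = N(-1.22) = 0.1112

0.1112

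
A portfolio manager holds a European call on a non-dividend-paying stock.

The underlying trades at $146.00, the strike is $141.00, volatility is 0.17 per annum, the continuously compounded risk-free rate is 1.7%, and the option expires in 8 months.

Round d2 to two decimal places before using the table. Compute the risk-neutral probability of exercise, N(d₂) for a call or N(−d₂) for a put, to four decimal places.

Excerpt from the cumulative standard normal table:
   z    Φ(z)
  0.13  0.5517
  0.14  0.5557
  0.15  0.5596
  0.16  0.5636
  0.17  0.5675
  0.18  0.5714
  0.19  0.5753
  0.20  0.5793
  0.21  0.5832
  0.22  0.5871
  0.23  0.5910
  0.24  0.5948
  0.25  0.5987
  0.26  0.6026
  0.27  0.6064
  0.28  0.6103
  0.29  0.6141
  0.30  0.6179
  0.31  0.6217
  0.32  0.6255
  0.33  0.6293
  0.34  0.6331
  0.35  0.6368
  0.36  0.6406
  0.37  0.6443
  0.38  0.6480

0.6026

σ√T = 0.17·√0.6667 = 0.1388
d₁ = [ln(146/141) + (0.017 + 0.17²/2)·0.6667] / 0.1388 = [0.0348 + 0.0210] / 0.1388 = 0.4021 → 0.40
d₂ = d₁ − σ√T = 0.4021 − 0.1388 = 0.2633 → 0.26
Risk-neutral Pr[S_T > K] = N(d₂) = N(0.26) = 0.6026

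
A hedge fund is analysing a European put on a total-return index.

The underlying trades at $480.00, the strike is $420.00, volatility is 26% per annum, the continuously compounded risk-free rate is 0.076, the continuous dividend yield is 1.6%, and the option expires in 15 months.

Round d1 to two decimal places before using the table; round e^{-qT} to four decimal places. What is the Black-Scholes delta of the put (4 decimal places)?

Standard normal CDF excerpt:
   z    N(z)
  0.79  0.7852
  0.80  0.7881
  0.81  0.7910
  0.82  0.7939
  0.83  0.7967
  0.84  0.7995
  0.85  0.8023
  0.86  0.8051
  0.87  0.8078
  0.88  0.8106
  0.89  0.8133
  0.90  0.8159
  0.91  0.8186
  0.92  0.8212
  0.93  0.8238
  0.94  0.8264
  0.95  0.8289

-0.1910

σ√T = 0.26·√1.25 = 0.2907
d₁ = [ln(480/420) + (0.076 − 0.016 + ½·0.26²)·1.25] / (σ√T) = (0.1335 + 0.1172) / 0.2907 = 0.8627 → 0.86
N(d₁) = N(0.86) = 0.8051
Δ_put = exp(−qT)·(N(d₁) − 1) = 0.9802·(0.8051 − 1) = -0.1910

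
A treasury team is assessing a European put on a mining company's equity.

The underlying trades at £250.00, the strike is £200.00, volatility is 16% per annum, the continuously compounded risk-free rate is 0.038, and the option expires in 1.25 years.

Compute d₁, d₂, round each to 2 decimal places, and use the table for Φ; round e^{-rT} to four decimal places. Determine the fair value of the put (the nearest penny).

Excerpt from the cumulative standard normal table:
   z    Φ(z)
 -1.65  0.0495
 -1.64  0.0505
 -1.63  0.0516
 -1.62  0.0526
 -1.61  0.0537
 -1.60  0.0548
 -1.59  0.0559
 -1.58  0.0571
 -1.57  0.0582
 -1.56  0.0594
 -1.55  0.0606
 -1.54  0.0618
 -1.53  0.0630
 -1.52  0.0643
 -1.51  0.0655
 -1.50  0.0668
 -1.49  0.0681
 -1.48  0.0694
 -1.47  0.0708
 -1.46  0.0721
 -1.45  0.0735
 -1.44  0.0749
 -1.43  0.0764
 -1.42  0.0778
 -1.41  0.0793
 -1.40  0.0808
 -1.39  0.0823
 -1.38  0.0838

£1.14

T = 1.25;  σ√T = 0.1789
d₁ = [ln(250/200) + (0.038 + 0.16²/2)·1.25] / 0.1789 = [0.2231 + 0.0635] / 0.1789 = 1.6024 ⇒ 1.60
d₂ = d₁ − σ√T = 1.6024 − 0.1789 = 1.4235 ⇒ 1.42
e^(−rT) = e^(−0.038·1.25) = 0.9536
N(−d₂) = N(-1.42) = 0.0778;  N(−d₁) = N(-1.60) = 0.0548
P = 200·0.9536·0.0778 − 250·0.0548 = 14.8380 − 13.7000 = 1.1380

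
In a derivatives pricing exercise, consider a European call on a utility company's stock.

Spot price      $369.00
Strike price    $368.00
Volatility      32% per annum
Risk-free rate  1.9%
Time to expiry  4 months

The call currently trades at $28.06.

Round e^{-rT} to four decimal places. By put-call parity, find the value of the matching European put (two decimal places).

$24.74

exp(−rT) = exp(−0.019·0.3333) = 0.9937
Put-call parity: C − P = S − K·e^(−rT) = 369 − 368·0.9937 = 369 − 365.6816 = 3.3184
P = C − (C − P) = 28.06 − (3.3184) = 24.7416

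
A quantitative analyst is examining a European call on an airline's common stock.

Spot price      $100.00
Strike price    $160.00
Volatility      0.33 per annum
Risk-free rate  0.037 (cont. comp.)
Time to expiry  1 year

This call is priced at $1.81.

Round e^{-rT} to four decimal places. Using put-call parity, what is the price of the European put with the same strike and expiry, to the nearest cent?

$56.00

exp(−rT) = exp(−0.037·1) = 0.9637
Put-call parity: C − P = S − K·e^(−rT) = 100 − 160·0.9637 = 100 − 154.1920 = -54.1920
P = C − (C − P) = 1.81 − (-54.1920) = 56.0020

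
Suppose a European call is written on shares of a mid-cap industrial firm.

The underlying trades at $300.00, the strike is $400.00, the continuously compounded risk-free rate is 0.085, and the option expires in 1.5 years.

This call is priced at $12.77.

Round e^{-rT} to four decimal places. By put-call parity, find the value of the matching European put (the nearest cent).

$64.89

exp(−rT) = exp(−0.085·1.5) = 0.8803
Put-call parity: C − P = S − K·e^(−rT) = 300 − 400·0.8803 = 300 − 352.1200 = -52.1200
P = C − (C − P) = 12.77 − (-52.1200) = 64.8900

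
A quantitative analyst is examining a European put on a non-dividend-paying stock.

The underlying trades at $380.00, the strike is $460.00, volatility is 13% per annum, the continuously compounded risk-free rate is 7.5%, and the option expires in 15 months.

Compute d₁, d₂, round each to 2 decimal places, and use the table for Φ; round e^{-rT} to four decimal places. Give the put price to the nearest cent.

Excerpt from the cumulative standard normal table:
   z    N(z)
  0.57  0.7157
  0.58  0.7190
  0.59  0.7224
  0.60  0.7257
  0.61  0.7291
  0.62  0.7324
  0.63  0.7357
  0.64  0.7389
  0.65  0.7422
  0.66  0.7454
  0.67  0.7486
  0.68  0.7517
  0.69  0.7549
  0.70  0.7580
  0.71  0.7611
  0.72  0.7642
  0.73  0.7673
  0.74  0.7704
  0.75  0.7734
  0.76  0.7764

σ√T = 0.13 × 1.1180 = 0.1453
d₁ = [ln(380/460) + (0.075 + 0.13²/2)·1.25] / 0.1453 = [-0.1911 + 0.1043] / 0.1453 = -0.5968 ⇒ -0.60
d₂ = d₁ − σ√T = -0.5968 − 0.1453 = -0.7422 ⇒ -0.74
e^(−rT) = e^(−0.075·1.25) = 0.9105
N(−d₂) = N(0.74) = 0.7704;  N(−d₁) = N(0.60) = 0.7257
P = 460·0.9105·0.7704 − 380·0.7257 = 322.6666 − 275.7660 = 46.9006

$46.90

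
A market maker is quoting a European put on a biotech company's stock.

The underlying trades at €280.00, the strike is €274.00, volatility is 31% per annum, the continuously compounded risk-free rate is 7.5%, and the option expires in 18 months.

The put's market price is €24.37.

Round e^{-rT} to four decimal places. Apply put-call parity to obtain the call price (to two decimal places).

€59.52

e^(−rT) = e^(−0.075·1.5) = 0.8936
Put-call parity: C − P = S − K·e^(−rT) = 280 − 274·0.8936 = 280 − 244.8464 = 35.1536
C = P + (C − P) = 24.37 + (35.1536) = 59.5236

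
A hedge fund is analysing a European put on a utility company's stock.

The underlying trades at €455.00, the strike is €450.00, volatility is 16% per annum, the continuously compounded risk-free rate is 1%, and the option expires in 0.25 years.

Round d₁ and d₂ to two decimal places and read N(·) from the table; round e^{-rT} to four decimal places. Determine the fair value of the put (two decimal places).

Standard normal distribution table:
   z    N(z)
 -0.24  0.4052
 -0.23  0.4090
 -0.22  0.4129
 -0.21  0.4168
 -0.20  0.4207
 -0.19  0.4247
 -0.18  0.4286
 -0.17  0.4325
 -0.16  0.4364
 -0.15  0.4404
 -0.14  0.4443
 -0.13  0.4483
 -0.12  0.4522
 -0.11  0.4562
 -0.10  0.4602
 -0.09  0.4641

€11.59

T = 0.25;  σ√T = 0.0800
d₁ = [ln(455/450) + (0.01 + 0.16²/2)·0.25] / 0.0800 = [0.0110 + 0.0057] / 0.0800 = 0.2094 which rounds to 0.21
d₂ = d₁ − σ√T = 0.2094 − 0.0800 = 0.1294 which rounds to 0.13
e^(−rT) = e^(−0.01·0.25) = 0.9975
N(−d₂) = N(-0.13) = 0.4483;  N(−d₁) = N(-0.21) = 0.4168
P = 450·0.9975·0.4483 − 455·0.4168 = 201.2307 − 189.6440 = 11.5867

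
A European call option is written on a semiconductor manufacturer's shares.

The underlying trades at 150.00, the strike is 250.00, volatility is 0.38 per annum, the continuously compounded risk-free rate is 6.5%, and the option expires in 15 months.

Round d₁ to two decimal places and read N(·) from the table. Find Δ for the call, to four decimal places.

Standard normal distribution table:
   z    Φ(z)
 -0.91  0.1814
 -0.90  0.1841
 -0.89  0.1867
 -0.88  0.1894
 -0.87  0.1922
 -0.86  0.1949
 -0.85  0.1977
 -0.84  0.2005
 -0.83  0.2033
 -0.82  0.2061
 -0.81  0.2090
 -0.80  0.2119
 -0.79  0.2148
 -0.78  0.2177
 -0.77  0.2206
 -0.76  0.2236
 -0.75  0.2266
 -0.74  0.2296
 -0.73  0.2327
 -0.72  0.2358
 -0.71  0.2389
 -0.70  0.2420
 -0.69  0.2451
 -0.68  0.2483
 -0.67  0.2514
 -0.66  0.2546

0.2119

T = 1.25;  σ√T = 0.4249
d₁ = [ln(150/250) + (0.065 + ½·0.38²)·1.25] / (σ√T) = (-0.5108 + 0.1715) / 0.4249 = -0.7987 ≈ -0.80
N(d₁) = N(-0.80) = 0.2119
Δ_call = N(d₁) = 0.2119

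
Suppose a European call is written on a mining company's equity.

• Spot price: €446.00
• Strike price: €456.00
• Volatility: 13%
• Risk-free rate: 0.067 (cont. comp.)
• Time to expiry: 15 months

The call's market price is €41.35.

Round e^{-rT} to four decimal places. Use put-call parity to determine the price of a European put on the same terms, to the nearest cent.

exp(−rT) = exp(−0.067·1.25) = 0.9197
Put-call parity: C − P = S − K·e^(−rT) = 446 − 456·0.9197 = 446 − 419.3832 = 26.6168
P = C − (C − P) = 41.35 − (26.6168) = 14.7332

€14.73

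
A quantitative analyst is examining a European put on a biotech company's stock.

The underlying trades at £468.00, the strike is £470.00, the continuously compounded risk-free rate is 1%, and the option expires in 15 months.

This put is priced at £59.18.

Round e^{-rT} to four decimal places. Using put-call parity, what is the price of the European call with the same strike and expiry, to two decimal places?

e^(−rT) = e^(−0.01·1.25) = 0.9876
Put-call parity: C − P = S − K·e^(−rT) = 468 − 470·0.9876 = 468 − 464.1720 = 3.8280
C = P + (C − P) = 59.18 + (3.8280) = 63.0080

£63.01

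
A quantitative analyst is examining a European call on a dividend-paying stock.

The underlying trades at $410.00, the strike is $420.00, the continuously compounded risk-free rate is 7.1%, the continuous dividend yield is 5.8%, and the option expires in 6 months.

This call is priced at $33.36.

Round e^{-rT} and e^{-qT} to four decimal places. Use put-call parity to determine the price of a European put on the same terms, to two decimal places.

exp(−qT) = exp(−0.058·0.5) = 0.9714;  exp(−rT) = exp(−0.071·0.5) = 0.9651
Put-call parity: C − P = S·e^(−qT) − K·e^(−rT) = 410·0.9714 − 420·0.9651 = 398.2740 − 405.3420 = -7.0680
P = C − (C − P) = 33.36 − (-7.0680) = 40.4280

$40.43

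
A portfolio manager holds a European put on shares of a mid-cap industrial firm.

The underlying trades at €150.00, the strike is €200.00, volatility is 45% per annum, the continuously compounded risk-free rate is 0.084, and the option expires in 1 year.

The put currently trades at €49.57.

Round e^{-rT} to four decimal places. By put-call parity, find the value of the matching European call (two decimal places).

exp(−rT) = exp(−0.084·1) = 0.9194
Put-call parity: C − P = S − K·e^(−rT) = 150 − 200·0.9194 = 150 − 183.8800 = -33.8800
C = P + (C − P) = 49.57 + (-33.8800) = 15.6900

€15.69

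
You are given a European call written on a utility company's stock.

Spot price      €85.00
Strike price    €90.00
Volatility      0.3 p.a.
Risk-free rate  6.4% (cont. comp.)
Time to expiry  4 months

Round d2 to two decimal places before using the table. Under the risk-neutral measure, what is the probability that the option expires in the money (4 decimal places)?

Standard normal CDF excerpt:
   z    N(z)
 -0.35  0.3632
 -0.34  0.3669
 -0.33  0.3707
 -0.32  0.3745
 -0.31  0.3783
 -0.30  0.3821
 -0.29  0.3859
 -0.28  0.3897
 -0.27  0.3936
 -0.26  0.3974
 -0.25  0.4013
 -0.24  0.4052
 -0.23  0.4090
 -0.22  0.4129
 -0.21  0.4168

σ√T = 0.3·√0.3333 = 0.1732
ln(S/K) + (r + σ²/2)T = ln(85/90) + (0.064 + 0.3²/2)·0.3333 = -0.0572 + 0.0363 = -0.0208
d₁ = -0.0208 / 0.1732 = -0.1202 which rounds to -0.12
d₂ = d₁ − σ√T = -0.1202 − 0.1732 = -0.2934 which rounds to -0.29
Risk-neutral Pr[S_T > K] = N(d₂) = N(-0.29) = 0.3859

0.3859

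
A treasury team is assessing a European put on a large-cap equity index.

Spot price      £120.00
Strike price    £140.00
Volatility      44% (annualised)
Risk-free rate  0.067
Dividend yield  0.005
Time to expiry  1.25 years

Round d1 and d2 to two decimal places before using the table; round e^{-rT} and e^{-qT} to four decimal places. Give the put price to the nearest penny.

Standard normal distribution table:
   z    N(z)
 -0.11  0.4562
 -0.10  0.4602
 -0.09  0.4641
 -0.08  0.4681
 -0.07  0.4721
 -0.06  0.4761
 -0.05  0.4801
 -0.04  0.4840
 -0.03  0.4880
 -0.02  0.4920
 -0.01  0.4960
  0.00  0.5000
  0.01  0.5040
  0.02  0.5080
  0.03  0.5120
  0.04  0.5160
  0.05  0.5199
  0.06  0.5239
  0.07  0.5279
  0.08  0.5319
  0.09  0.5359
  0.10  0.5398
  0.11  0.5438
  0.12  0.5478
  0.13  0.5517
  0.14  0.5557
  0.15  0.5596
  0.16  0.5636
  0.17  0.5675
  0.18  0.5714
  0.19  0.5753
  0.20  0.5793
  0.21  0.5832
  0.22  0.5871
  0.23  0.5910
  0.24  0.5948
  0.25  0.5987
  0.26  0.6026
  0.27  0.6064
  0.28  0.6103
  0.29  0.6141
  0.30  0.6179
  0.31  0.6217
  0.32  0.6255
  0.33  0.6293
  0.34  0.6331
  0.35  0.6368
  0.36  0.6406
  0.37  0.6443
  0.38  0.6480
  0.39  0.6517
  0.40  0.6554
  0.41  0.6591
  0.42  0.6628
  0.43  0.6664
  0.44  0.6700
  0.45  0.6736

σ√T = 0.44 × 1.1180 = 0.4919
d₁ = [ln(120/140) + (0.067 − 0.005 + ½·0.44²)·1.25] / (σ√T) = (-0.1542 + 0.1985) / 0.4919 = 0.0902 → 0.09
d₂ = 0.0902 − 0.4919 = -0.4018 → -0.40
e^(−qT) = e^(−0.005·1.25) = 0.9938;  e^(−rT) = e^(−0.067·1.25) = 0.9197
N(−d₂) = N(0.40) = 0.6554;  N(−d₁) = N(-0.09) = 0.4641
P = 140·0.9197·0.6554 − 120·0.9938·0.4641 = 84.3880 − 55.3467 = 29.0413

£29.04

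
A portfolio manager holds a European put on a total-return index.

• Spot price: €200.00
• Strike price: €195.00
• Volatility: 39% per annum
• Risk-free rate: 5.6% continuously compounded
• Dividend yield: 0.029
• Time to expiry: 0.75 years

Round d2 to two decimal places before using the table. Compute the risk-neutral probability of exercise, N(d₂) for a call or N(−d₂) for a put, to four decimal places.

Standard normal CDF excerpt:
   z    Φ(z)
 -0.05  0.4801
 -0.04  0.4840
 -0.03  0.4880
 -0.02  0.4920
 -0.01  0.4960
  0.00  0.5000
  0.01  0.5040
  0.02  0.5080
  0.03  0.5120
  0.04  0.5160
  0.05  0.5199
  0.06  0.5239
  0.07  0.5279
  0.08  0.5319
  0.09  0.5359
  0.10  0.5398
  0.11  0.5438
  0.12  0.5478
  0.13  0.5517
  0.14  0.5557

σ√T = 0.39 × 0.8660 = 0.3377
d₁ = [ln(200/195) + (0.056 − 0.029 + 0.39²/2)·0.75] / 0.3377 = [0.0253 + 0.0773] / 0.3377 = 0.3038 → 0.30
d₂ = d₁ − σ√T = 0.3038 − 0.3377 = -0.0340 → -0.03
Risk-neutral Pr[S_T < K] = N(−d₂) = N(0.03) = 0.5120

0.5120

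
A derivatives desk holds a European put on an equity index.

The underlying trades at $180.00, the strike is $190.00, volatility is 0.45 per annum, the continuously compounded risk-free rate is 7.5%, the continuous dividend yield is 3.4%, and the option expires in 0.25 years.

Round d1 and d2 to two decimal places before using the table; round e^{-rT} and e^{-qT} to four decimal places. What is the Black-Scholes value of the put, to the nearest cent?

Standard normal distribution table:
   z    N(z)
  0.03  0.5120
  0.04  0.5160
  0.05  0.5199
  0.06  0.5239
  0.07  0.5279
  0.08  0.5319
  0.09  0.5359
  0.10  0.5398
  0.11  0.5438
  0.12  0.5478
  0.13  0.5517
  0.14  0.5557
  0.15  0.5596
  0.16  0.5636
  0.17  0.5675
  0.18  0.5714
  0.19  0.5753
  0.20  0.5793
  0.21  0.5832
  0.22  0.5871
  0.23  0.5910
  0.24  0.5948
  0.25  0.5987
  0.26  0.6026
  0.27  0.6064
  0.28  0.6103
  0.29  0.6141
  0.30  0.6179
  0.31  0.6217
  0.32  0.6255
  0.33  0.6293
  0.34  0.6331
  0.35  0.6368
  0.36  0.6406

$21.00

σ√T = 0.45·√0.25 = 0.2250
d₁ = [ln(180/190) + (0.075 − 0.034 + ½·0.45²)·0.25] / (σ√T) = (-0.0541 + 0.0356) / 0.2250 = -0.0822 ⇒ -0.08
d₂ = -0.0822 − 0.2250 = -0.3072 ⇒ -0.31
e^(−qT) = e^(−0.034·0.25) = 0.9915;  e^(−rT) = e^(−0.075·0.25) = 0.9814
P = 190·0.9814·N(0.31) − 180·0.9915·N(0.08) = 190·0.9814·0.6217 − 180·0.9915·0.5319 = 115.9259 − 94.9282 = 20.9977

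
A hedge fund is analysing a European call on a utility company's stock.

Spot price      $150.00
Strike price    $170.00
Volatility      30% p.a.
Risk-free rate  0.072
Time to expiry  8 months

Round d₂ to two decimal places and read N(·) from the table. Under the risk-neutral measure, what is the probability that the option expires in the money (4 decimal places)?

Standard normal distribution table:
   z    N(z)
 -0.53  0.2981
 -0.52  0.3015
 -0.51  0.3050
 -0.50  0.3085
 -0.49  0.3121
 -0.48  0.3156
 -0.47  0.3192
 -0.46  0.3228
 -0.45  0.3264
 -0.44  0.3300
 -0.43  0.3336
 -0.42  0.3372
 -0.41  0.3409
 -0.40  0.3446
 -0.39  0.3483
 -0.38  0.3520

T = 0.6667;  σ√T = 0.2449
ln(S/K) + (r + σ²/2)T = ln(150/170) + (0.072 + 0.3²/2)·0.6667 = -0.1252 + 0.0780 = -0.0472
d₁ = -0.0472 / 0.2449 = -0.1925 ≈ -0.19
d₂ = d₁ − σ√T = -0.1925 − 0.2449 = -0.4375 ≈ -0.44
Pr(exercise) under Q = N(d₂) = 0.3300

0.3300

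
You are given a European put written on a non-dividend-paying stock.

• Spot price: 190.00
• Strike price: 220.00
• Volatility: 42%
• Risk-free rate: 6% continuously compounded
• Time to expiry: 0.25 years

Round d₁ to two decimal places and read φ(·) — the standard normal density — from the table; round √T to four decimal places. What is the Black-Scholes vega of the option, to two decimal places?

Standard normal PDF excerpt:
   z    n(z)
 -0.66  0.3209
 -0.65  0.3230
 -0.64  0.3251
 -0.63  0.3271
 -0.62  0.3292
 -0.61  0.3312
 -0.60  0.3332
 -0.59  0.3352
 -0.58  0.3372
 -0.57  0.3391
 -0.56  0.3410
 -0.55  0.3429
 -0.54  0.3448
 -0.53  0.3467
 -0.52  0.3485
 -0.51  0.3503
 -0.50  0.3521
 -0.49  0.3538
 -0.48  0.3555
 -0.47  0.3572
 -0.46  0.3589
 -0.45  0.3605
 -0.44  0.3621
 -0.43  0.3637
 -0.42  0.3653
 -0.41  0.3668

σ√T = 0.42 × 0.5000 = 0.2100
d₁ = [ln(190/220) + (0.06 + 0.42²/2)·0.25] / 0.2100 = [-0.1466 + 0.0370] / 0.2100 = -0.5217 ⇒ -0.52
√T = √0.25 = 0.5000
φ(d₁) = φ(-0.52) = 0.3485
vega = S·φ(d₁)·√T = 190·0.3485·0.5000 = 33.1075

33.11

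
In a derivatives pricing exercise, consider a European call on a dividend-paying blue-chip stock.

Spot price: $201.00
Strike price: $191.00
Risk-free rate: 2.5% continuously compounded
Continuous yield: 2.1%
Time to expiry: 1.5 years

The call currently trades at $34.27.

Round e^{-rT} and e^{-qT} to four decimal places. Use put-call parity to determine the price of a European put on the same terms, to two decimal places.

$23.47

e^(−qT) = e^(−0.021·1.5) = 0.9690;  e^(−rT) = e^(−0.025·1.5) = 0.9632
Put-call parity: C − P = S·e^(−qT) − K·e^(−rT) = 201·0.9690 − 191·0.9632 = 194.7690 − 183.9712 = 10.7978
P = C − (C − P) = 34.27 − (10.7978) = 23.4722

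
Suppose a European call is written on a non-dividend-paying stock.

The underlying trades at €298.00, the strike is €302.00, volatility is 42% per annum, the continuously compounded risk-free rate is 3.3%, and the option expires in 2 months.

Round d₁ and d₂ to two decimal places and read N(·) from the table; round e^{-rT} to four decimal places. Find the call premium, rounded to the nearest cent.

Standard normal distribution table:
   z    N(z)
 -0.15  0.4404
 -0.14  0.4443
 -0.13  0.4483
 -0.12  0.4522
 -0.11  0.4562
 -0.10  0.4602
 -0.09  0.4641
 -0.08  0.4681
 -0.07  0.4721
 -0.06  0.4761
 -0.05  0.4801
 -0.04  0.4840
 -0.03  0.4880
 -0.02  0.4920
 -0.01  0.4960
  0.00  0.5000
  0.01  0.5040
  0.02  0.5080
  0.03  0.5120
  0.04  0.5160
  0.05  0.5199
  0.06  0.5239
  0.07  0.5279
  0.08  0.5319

T = 0.1667;  σ√T = 0.1715
ln(S/K) + (r + σ²/2)T = ln(298/302) + (0.033 + 0.42²/2)·0.1667 = -0.0133 + 0.0202 = 0.0069
d₁ = 0.0069 / 0.1715 = 0.0400 ≈ 0.04
d₂ = d₁ − σ√T = 0.0400 − 0.1715 = -0.1314 ≈ -0.13
e^(−rT) = e^(−0.033·0.1667) = 0.9945
N(d₁) = N(0.04) = 0.5160;  N(d₂) = N(-0.13) = 0.4483
C = 298·0.5160 − 302·0.9945·0.4483 = 153.7680 − 134.6420 = 19.1260

€19.13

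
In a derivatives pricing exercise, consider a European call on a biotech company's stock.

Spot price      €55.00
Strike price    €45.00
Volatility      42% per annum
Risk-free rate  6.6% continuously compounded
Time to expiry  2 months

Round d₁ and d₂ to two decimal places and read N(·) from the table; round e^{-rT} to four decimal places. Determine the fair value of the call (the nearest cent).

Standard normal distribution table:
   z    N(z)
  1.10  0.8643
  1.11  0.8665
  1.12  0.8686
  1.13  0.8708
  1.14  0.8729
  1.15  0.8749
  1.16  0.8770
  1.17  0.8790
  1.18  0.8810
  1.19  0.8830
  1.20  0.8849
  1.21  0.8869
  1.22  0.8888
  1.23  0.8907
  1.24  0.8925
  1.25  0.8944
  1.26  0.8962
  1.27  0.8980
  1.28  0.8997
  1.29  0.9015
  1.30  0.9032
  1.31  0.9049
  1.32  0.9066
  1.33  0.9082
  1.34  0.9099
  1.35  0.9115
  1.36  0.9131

T = 0.1667;  σ√T = 0.1715
d₁ = [ln(55/45) + (0.066 + 0.42²/2)·0.1667] / 0.1715 = [0.2007 + 0.0257] / 0.1715 = 1.3202 ⇒ 1.32
d₂ = d₁ − σ√T = 1.3202 − 0.1715 = 1.1488 ⇒ 1.15
e^(−rT) = e^(−0.066·0.1667) = 0.9891
C = 55·N(1.32) − 45·0.9891·N(1.15) = 55·0.9066 − 45·0.9891·0.8749 = 49.8630 − 38.9414 = 10.9216

€10.92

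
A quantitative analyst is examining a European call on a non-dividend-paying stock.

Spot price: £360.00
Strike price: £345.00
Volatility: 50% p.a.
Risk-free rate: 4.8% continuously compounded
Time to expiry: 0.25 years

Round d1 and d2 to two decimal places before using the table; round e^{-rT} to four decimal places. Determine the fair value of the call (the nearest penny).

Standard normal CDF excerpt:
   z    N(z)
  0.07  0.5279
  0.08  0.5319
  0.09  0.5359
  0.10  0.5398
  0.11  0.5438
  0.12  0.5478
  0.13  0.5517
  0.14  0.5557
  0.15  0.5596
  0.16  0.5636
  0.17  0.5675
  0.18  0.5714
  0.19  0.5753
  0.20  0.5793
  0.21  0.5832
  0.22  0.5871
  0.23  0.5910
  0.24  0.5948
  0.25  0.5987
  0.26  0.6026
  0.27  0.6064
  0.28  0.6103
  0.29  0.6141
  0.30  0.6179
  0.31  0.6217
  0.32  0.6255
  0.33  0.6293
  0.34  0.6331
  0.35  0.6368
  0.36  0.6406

σ√T = 0.5 × 0.5000 = 0.2500
d₁ = [ln(360/345) + (0.048 + 0.5²/2)·0.25] / 0.2500 = [0.0426 + 0.0432] / 0.2500 = 0.3432 → 0.34
d₂ = d₁ − σ√T = 0.3432 − 0.2500 = 0.0932 → 0.09
e^(−rT) = e^(−0.048·0.25) = 0.9881
C = 360·N(0.34) − 345·0.9881·N(0.09) = 360·0.6331 − 345·0.9881·0.5359 = 227.9160 − 182.6854 = 45.2306

£45.23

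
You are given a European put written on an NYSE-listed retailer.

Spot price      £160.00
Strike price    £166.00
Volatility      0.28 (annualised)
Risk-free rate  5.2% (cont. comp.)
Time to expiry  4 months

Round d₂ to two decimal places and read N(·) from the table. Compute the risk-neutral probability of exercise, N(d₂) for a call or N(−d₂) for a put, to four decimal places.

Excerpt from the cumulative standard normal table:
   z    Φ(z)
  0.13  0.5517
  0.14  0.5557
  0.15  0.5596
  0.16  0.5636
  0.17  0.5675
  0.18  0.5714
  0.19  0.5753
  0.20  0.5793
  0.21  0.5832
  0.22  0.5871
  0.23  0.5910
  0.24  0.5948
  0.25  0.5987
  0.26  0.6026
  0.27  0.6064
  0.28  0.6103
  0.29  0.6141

σ√T = 0.28·√0.3333 = 0.1617
d₁ = [ln(160/166) + (0.052 + ½·0.28²)·0.3333] / (σ√T) = (-0.0368 + 0.0304) / 0.1617 = -0.0397 → -0.04
d₂ = -0.0397 − 0.1617 = -0.2013 → -0.20
Risk-neutral Pr[S_T < K] = N(−d₂) = N(0.20) = 0.5793

0.5793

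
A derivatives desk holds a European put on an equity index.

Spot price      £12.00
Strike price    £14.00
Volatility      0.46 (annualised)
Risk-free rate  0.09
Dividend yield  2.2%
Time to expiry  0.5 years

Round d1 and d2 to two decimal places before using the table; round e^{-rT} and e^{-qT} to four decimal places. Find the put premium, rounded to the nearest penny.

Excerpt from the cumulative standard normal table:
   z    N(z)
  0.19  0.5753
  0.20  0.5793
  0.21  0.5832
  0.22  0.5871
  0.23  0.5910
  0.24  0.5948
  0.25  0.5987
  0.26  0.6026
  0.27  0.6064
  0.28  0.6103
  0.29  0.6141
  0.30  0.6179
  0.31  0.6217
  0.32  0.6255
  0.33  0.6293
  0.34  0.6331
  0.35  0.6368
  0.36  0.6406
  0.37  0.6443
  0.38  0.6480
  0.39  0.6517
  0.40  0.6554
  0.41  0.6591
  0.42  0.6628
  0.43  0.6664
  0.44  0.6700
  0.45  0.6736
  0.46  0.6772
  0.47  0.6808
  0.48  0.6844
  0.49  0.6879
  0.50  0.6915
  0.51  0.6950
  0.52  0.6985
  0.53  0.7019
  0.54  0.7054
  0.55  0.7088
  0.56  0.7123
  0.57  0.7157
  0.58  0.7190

£2.47

σ√T = 0.46 × 0.7071 = 0.3253
d₁ = [ln(12/14) + (0.09 − 0.022 + 0.46²/2)·0.5] / 0.3253 = [-0.1542 + 0.0869] / 0.3253 = -0.2068 ≈ -0.21
d₂ = d₁ − σ√T = -0.2068 − 0.3253 = -0.5320 ≈ -0.53
exp(−qT) = exp(−0.022·0.5) = 0.9891;  exp(−rT) = exp(−0.09·0.5) = 0.9560
P = 14·0.9560·N(0.53) − 12·0.9891·N(0.21) = 14·0.9560·0.7019 − 12·0.9891·0.5832 = 9.3942 − 6.9221 = 2.4721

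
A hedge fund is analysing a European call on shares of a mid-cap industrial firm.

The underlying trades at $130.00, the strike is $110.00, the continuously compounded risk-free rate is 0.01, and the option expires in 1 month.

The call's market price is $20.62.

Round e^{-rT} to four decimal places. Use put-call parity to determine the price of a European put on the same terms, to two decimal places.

$0.53

e^(−rT) = e^(−0.01·0.08333) = 0.9992
Put-call parity: C − P = S − K·e^(−rT) = 130 − 110·0.9992 = 130 − 109.9120 = 20.0880
P = C − (C − P) = 20.62 − (20.0880) = 0.5320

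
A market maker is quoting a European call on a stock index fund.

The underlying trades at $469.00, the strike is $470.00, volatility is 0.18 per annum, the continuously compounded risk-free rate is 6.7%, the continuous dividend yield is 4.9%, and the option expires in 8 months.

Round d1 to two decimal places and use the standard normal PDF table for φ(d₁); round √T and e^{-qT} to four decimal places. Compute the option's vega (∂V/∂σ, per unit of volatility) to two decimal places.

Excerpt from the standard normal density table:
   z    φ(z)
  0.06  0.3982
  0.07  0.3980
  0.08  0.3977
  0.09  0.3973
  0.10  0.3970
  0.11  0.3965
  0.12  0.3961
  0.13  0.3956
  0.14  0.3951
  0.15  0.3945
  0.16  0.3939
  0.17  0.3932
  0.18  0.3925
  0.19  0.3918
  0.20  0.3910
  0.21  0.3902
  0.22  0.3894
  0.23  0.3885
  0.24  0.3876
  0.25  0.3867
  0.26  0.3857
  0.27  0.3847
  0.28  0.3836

σ√T = 0.18 × 0.8165 = 0.1470
d₁ = [ln(469/470) + (0.067 − 0.049 + ½·0.18²)·0.6667] / (σ√T) = (-0.0021 + 0.0228) / 0.1470 = 0.1406 ⇒ 0.14
√T = √0.6667 = 0.8165
φ(d₁) = φ(0.14) = 0.3951
exp(−qT) = exp(−0.049·0.6667) = 0.9679
vega = S·exp(−qT)·φ(d₁)·√T = 469·0.9679·0.3951·0.8165 = 146.4423
(Call and put vega coincide under Black-Scholes.)

146.44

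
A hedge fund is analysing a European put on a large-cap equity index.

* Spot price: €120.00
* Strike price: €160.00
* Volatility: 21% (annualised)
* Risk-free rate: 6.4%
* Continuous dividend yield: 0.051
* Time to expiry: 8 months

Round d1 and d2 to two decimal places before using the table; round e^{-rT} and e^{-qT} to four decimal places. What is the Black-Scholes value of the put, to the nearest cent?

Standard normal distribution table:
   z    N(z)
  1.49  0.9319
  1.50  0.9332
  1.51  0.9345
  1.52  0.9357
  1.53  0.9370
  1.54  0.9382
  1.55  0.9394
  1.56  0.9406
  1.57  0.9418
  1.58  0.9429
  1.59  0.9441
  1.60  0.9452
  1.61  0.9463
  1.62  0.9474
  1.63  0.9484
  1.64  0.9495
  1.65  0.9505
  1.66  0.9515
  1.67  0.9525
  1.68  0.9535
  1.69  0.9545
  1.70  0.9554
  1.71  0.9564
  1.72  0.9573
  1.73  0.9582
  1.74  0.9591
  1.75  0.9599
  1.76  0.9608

T = 0.6667;  σ√T = 0.1715
ln(S/K) + (r − q + σ²/2)T = ln(120/160) + (0.064 − 0.051 + 0.21²/2)·0.6667 = -0.2877 + 0.0234 = -0.2643
d₁ = -0.2643 / 0.1715 = -1.5415 which rounds to -1.54
d₂ = d₁ − σ√T = -1.5415 − 0.1715 = -1.7130 which rounds to -1.71
e^(−qT) = e^(−0.051·0.6667) = 0.9666;  e^(−rT) = e^(−0.064·0.6667) = 0.9582
N(−d₂) = N(1.71) = 0.9564;  N(−d₁) = N(1.54) = 0.9382
P = 160·0.9582·0.9564 − 120·0.9666·0.9382 = 146.6276 − 108.8237 = 37.8039

€37.80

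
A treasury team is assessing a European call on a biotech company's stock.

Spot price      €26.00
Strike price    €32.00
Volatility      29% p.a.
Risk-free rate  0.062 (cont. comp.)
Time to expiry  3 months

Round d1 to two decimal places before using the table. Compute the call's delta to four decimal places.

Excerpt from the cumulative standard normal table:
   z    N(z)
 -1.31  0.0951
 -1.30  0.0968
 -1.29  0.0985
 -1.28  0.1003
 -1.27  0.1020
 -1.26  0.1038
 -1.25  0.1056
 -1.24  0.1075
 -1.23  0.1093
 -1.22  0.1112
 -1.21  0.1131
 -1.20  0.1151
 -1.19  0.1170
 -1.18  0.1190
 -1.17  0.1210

0.1056

T = 0.25;  σ√T = 0.1450
d₁ = [ln(26/32) + (0.062 + 0.29²/2)·0.25] / 0.1450 = [-0.2076 + 0.0260] / 0.1450 = -1.2526 ≈ -1.25
N(d₁) = N(-1.25) = 0.1056
Δ_call = N(d₁) = 0.1056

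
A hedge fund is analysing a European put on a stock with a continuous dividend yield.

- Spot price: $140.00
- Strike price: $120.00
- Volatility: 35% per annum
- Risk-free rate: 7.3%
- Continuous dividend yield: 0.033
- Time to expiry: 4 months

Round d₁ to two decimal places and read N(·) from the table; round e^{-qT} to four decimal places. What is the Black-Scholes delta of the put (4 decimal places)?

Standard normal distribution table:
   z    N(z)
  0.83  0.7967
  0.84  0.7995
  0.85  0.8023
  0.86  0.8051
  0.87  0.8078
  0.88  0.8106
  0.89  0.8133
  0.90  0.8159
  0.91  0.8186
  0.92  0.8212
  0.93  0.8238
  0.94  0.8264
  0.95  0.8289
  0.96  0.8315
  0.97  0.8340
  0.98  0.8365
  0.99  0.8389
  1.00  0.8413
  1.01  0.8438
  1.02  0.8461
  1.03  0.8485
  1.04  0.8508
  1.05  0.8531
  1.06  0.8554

-0.1743

σ√T = 0.35·√0.3333 = 0.2021
d₁ = [ln(140/120) + (0.073 − 0.033 + 0.35²/2)·0.3333] / 0.2021 = [0.1542 + 0.0337] / 0.2021 = 0.9299 ⇒ 0.93
N(d₁) = N(0.93) = 0.8238
Δ_put = exp(−qT)·(N(d₁) − 1) = 0.9891·(0.8238 − 1) = -0.1743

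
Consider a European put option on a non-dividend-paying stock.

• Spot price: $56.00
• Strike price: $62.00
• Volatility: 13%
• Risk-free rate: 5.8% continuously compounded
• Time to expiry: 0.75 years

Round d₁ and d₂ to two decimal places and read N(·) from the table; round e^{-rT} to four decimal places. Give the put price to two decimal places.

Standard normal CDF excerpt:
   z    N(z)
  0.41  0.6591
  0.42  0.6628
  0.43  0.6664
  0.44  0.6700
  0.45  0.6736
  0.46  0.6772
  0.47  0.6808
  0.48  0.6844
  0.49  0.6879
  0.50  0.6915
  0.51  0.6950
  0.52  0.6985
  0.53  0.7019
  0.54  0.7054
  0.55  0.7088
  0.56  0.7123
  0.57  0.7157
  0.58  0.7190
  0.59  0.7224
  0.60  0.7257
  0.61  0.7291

T = 0.75;  σ√T = 0.1126
d₁ = [ln(56/62) + (0.058 + ½·0.13²)·0.75] / (σ√T) = (-0.1018 + 0.0498) / 0.1126 = -0.4614 ⇒ -0.46
d₂ = -0.4614 − 0.1126 = -0.5740 ⇒ -0.57
exp(−rT) = exp(−0.058·0.75) = 0.9574
N(−d₂) = N(0.57) = 0.7157;  N(−d₁) = N(0.46) = 0.6772
P = 62·0.9574·0.7157 − 56·0.6772 = 42.4831 − 37.9232 = 4.5599

$4.56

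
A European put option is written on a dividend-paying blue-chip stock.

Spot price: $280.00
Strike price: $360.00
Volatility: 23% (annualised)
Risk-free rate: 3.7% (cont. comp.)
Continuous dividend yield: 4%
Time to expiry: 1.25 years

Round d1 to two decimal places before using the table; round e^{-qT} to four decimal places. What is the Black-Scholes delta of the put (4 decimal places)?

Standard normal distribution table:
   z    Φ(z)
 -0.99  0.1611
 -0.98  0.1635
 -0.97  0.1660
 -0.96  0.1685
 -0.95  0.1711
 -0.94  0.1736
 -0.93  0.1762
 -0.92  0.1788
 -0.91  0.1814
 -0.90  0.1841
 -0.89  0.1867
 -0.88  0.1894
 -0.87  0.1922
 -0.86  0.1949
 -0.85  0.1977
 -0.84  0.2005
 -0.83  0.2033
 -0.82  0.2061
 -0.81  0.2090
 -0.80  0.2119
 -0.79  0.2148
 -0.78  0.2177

-0.7658

σ√T = 0.23·√1.25 = 0.2571
ln(S/K) + (r − q + σ²/2)T = ln(280/360) + (0.037 − 0.04 + 0.23²/2)·1.25 = -0.2513 + 0.0293 = -0.2220
d₁ = -0.2220 / 0.2571 = -0.8633 → -0.86
N(d₁) = N(-0.86) = 0.1949
Δ_put = e^(−qT)·(N(d₁) − 1) = 0.9512·(0.1949 − 1) = -0.7658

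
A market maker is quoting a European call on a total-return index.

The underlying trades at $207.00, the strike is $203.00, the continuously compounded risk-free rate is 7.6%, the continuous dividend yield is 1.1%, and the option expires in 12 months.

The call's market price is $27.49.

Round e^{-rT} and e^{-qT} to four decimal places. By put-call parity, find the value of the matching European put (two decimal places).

$10.89

exp(−qT) = exp(−0.011·1) = 0.9891;  exp(−rT) = exp(−0.076·1) = 0.9268
Put-call parity: C − P = S·e^(−qT) − K·e^(−rT) = 207·0.9891 − 203·0.9268 = 204.7437 − 188.1404 = 16.6033
P = C − (C − P) = 27.49 − (16.6033) = 10.8867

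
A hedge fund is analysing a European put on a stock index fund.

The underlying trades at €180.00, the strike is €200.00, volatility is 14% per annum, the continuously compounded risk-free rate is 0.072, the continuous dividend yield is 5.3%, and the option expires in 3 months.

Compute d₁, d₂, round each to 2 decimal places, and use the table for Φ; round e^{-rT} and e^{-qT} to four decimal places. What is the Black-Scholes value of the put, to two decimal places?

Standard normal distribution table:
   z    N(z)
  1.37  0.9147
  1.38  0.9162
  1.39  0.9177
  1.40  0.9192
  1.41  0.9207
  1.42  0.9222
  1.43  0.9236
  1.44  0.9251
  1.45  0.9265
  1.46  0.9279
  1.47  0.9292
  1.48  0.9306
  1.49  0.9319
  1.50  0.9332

€19.26

σ√T = 0.14·√0.25 = 0.0700
d₁ = [ln(180/200) + (0.072 − 0.053 + 0.14²/2)·0.25] / 0.0700 = [-0.1054 + 0.0072] / 0.0700 = -1.4023 ⇒ -1.40
d₂ = d₁ − σ√T = -1.4023 − 0.0700 = -1.4723 ⇒ -1.47
exp(−qT) = exp(−0.053·0.25) = 0.9868;  exp(−rT) = exp(−0.072·0.25) = 0.9822
N(−d₂) = N(1.47) = 0.9292;  N(−d₁) = N(1.40) = 0.9192
P = 200·0.9822·0.9292 − 180·0.9868·0.9192 = 182.5320 − 163.2720 = 19.2601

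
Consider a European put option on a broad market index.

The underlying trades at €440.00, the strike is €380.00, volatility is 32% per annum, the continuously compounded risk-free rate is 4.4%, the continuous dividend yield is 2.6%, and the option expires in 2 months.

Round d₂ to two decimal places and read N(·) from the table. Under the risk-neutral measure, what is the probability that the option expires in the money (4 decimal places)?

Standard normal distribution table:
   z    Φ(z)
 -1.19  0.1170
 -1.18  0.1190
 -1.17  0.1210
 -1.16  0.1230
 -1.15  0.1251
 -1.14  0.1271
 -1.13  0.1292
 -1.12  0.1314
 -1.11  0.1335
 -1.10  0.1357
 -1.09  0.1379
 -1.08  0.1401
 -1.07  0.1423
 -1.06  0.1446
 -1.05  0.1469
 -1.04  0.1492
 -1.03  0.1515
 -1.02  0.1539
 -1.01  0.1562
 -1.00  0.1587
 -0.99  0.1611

σ√T = 0.32·√0.1667 = 0.1306
d₁ = [ln(440/380) + (0.044 − 0.026 + ½·0.32²)·0.1667] / (σ√T) = (0.1466 + 0.0115) / 0.1306 = 1.2105 → 1.21
d₂ = 1.2105 − 0.1306 = 1.0798 → 1.08
Pr(exercise) under Q = N(−d₂) = N(-1.08) = 0.1401

0.1401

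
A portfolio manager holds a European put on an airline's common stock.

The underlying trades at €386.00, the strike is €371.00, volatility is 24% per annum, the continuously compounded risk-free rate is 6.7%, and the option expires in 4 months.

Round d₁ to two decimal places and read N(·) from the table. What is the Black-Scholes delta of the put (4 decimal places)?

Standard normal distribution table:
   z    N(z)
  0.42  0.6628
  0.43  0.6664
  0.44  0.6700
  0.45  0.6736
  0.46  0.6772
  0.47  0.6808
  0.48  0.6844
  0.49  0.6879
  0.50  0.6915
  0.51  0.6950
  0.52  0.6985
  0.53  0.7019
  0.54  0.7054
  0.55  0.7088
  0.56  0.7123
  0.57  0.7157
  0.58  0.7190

-0.3015

T = 0.3333;  σ√T = 0.1386
d₁ = [ln(386/371) + (0.067 + ½·0.24²)·0.3333] / (σ√T) = (0.0396 + 0.0319) / 0.1386 = 0.5165 ≈ 0.52
N(d₁) = N(0.52) = 0.6985
Δ_put = N(d₁) − 1 = 0.6985 − 1 = -0.3015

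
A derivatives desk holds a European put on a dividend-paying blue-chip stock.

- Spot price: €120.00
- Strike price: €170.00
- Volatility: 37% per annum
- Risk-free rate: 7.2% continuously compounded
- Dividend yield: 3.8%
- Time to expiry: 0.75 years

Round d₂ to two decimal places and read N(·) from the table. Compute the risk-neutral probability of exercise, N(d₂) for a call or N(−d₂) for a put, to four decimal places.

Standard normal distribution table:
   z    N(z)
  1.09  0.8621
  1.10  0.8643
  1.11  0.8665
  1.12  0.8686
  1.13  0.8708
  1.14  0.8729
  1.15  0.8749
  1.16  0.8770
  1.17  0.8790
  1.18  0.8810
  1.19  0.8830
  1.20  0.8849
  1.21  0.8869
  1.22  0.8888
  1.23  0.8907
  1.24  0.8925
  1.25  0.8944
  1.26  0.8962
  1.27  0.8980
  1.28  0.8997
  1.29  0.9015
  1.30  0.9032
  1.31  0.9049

σ√T = 0.37 × 0.8660 = 0.3204
d₁ = [ln(120/170) + (0.072 − 0.038 + ½·0.37²)·0.75] / (σ√T) = (-0.3483 + 0.0768) / 0.3204 = -0.8472 → -0.85
d₂ = -0.8472 − 0.3204 = -1.1676 → -1.17
Pr(exercise) under Q = N(−d₂) = N(1.17) = 0.8790

0.8790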